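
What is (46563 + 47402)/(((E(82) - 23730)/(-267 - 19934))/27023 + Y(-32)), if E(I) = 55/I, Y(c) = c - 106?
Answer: -4206165921125990/6177307660063 ≈ -680.91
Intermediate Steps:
Y(c) = -106 + c
(46563 + 47402)/(((E(82) - 23730)/(-267 - 19934))/27023 + Y(-32)) = (46563 + 47402)/(((55/82 - 23730)/(-267 - 19934))/27023 + (-106 - 32)) = 93965/(((55*(1/82) - 23730)/(-20201))*(1/27023) - 138) = 93965/(((55/82 - 23730)*(-1/20201))*(1/27023) - 138) = 93965/(-1945805/82*(-1/20201)*(1/27023) - 138) = 93965/((1945805/1656482)*(1/27023) - 138) = 93965/(1945805/44763113086 - 138) = 93965/(-6177307660063/44763113086) = 93965*(-44763113086/6177307660063) = -4206165921125990/6177307660063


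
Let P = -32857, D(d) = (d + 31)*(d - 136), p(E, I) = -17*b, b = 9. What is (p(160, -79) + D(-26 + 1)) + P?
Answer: -33976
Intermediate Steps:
p(E, I) = -153 (p(E, I) = -17*9 = -153)
D(d) = (-136 + d)*(31 + d) (D(d) = (31 + d)*(-136 + d) = (-136 + d)*(31 + d))
(p(160, -79) + D(-26 + 1)) + P = (-153 + (-4216 + (-26 + 1)² - 105*(-26 + 1))) - 32857 = (-153 + (-4216 + (-25)² - 105*(-25))) - 32857 = (-153 + (-4216 + 625 + 2625)) - 32857 = (-153 - 966) - 32857 = -1119 - 32857 = -33976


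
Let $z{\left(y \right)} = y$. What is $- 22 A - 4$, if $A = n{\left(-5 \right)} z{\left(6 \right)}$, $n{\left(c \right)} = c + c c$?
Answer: $-2644$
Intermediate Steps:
$n{\left(c \right)} = c + c^{2}$
$A = 120$ ($A = - 5 \left(1 - 5\right) 6 = \left(-5\right) \left(-4\right) 6 = 20 \cdot 6 = 120$)
$- 22 A - 4 = \left(-22\right) 120 - 4 = -2640 - 4 = -2644$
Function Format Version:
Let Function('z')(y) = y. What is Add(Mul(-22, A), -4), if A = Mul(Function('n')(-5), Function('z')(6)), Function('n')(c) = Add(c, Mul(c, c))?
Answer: -2644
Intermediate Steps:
Function('n')(c) = Add(c, Pow(c, 2))
A = 120 (A = Mul(Mul(-5, Add(1, -5)), 6) = Mul(Mul(-5, -4), 6) = Mul(20, 6) = 120)
Add(Mul(-22, A), -4) = Add(Mul(-22, 120), -4) = Add(-2640, -4) = -2644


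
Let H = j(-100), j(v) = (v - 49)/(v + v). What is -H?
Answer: -149/200 ≈ -0.74500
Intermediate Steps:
j(v) = (-49 + v)/(2*v) (j(v) = (-49 + v)/((2*v)) = (-49 + v)*(1/(2*v)) = (-49 + v)/(2*v))
H = 149/200 (H = (1/2)*(-49 - 100)/(-100) = (1/2)*(-1/100)*(-149) = 149/200 ≈ 0.74500)
-H = -1*149/200 = -149/200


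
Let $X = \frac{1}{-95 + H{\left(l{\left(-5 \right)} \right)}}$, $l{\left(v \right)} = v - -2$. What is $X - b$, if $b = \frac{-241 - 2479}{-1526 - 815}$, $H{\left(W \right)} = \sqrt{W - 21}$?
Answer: $- \frac{24835675}{21183709} - \frac{2 i \sqrt{6}}{9049} \approx -1.1724 - 0.00054138 i$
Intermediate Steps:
$l{\left(v \right)} = 2 + v$ ($l{\left(v \right)} = v + 2 = 2 + v$)
$H{\left(W \right)} = \sqrt{-21 + W}$
$b = \frac{2720}{2341}$ ($b = - \frac{2720}{-2341} = \left(-2720\right) \left(- \frac{1}{2341}\right) = \frac{2720}{2341} \approx 1.1619$)
$X = \frac{1}{-95 + 2 i \sqrt{6}}$ ($X = \frac{1}{-95 + \sqrt{-21 + \left(2 - 5\right)}} = \frac{1}{-95 + \sqrt{-21 - 3}} = \frac{1}{-95 + \sqrt{-24}} = \frac{1}{-95 + 2 i \sqrt{6}} \approx -0.010498 - 0.00054138 i$)
$X - b = \left(- \frac{95}{9049} - \frac{2 i \sqrt{6}}{9049}\right) - \frac{2720}{2341} = - \frac{24835675}{21183709} - \frac{2 i \sqrt{6}}{9049}$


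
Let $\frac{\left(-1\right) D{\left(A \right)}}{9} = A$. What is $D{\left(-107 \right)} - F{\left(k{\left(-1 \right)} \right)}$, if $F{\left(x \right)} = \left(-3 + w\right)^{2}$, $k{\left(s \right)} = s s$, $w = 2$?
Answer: $962$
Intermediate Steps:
$k{\left(s \right)} = s^{2}$
$F{\left(x \right)} = 1$ ($F{\left(x \right)} = \left(-3 + 2\right)^{2} = \left(-1\right)^{2} = 1$)
$D{\left(A \right)} = - 9 A$
$D{\left(-107 \right)} - F{\left(k{\left(-1 \right)} \right)} = \left(-9\right) \left(-107\right) - 1 = 963 - 1 = 962$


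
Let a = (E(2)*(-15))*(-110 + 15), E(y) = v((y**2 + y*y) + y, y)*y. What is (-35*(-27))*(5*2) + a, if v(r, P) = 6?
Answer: 26550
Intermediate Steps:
E(y) = 6*y
a = 17100 (a = ((6*2)*(-15))*(-110 + 15) = (12*(-15))*(-95) = -180*(-95) = 17100)
(-35*(-27))*(5*2) + a = (-35*(-27))*(5*2) + 17100 = 945*10 + 17100 = 9450 + 17100 = 26550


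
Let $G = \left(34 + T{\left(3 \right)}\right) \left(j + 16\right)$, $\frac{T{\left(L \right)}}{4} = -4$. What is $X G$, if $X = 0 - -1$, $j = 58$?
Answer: $1332$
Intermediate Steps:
$T{\left(L \right)} = -16$ ($T{\left(L \right)} = 4 \left(-4\right) = -16$)
$X = 1$ ($X = 0 + 1 = 1$)
$G = 1332$ ($G = \left(34 - 16\right) \left(58 + 16\right) = 18 \cdot 74 = 1332$)
$X G = 1 \cdot 1332 = 1332$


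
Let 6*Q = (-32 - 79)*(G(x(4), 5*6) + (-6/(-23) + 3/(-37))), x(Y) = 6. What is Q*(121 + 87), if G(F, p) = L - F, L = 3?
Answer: 249600/23 ≈ 10852.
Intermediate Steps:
G(F, p) = 3 - F
Q = 1200/23 (Q = ((-32 - 79)*((3 - 1*6) + (-6/(-23) + 3/(-37))))/6 = (-111*((3 - 6) + (-6*(-1/23) + 3*(-1/37))))/6 = (-111*(-3 + (6/23 - 3/37)))/6 = (-111*(-3 + 153/851))/6 = (-111*(-2400/851))/6 = (⅙)*(7200/23) = 1200/23 ≈ 52.174)
Q*(121 + 87) = 1200*(121 + 87)/23 = (1200/23)*208 = 249600/23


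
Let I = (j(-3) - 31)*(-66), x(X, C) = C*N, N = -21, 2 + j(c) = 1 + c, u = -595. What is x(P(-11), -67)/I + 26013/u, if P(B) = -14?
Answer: -564313/13090 ≈ -43.110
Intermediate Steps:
j(c) = -1 + c (j(c) = -2 + (1 + c) = -1 + c)
x(X, C) = -21*C (x(X, C) = C*(-21) = -21*C)
I = 2310 (I = ((-1 - 3) - 31)*(-66) = (-4 - 31)*(-66) = -35*(-66) = 2310)
x(P(-11), -67)/I + 26013/u = -21*(-67)/2310 + 26013/(-595) = 1407*(1/2310) + 26013*(-1/595) = 67/110 - 26013/595 = -564313/13090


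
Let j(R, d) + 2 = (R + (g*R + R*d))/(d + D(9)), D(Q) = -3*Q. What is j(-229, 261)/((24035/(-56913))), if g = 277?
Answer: 123709891/98670 ≈ 1253.8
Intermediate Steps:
j(R, d) = -2 + (278*R + R*d)/(-27 + d) (j(R, d) = -2 + (R + (277*R + R*d))/(d - 3*9) = -2 + (278*R + R*d)/(d - 27) = -2 + (278*R + R*d)/(-27 + d))
j(-229, 261)/((24035/(-56913))) = ((54 - 2*261 + 278*(-229) - 229*261)/(-27 + 261))/((24035/(-56913))) = ((54 - 522 - 63662 - 59769)/234)/((24035*(-1/56913))) = ((1/234)*(-123899))/(-24035/56913) = -123899/234*(-56913/24035) = 123709891/98670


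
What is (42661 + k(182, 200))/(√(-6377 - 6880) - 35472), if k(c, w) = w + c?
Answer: -46267312/38129577 - 3913*I*√1473/38129577 ≈ -1.2134 - 0.0039387*I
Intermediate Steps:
k(c, w) = c + w
(42661 + k(182, 200))/(√(-6377 - 6880) - 35472) = (42661 + (182 + 200))/(√(-6377 - 6880) - 35472) = (42661 + 382)/(√(-13257) - 35472) = 43043/(3*I*√1473 - 35472) = 43043/(-35472 + 3*I*√1473)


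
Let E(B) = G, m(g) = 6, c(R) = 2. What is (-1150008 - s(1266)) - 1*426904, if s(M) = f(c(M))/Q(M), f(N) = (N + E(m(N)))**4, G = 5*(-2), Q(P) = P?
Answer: -998187344/633 ≈ -1.5769e+6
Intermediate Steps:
G = -10
E(B) = -10
f(N) = (-10 + N)**4 (f(N) = (N - 10)**4 = (-10 + N)**4)
s(M) = 4096/M (s(M) = (-10 + 2)**4/M = (-8)**4/M = 4096/M)
(-1150008 - s(1266)) - 1*426904 = (-1150008 - 4096/1266) - 1*426904 = (-1150008 - 4096/1266) - 426904 = (-1150008 - 1*2048/633) - 426904 = (-1150008 - 2048/633) - 426904 = -727957112/633 - 426904 = -998187344/633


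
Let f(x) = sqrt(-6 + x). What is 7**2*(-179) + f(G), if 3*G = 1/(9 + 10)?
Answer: -8771 + I*sqrt(19437)/57 ≈ -8771.0 + 2.4459*I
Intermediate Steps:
G = 1/57 (G = 1/(3*(9 + 10)) = (1/3)/19 = (1/3)*(1/19) = 1/57 ≈ 0.017544)
7**2*(-179) + f(G) = 7**2*(-179) + sqrt(-6 + 1/57) = 49*(-179) + sqrt(-341/57) = -8771 + I*sqrt(19437)/57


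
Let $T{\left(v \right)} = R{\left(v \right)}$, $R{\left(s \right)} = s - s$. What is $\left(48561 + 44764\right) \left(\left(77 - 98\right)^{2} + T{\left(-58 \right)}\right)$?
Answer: $41156325$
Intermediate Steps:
$R{\left(s \right)} = 0$
$T{\left(v \right)} = 0$
$\left(48561 + 44764\right) \left(\left(77 - 98\right)^{2} + T{\left(-58 \right)}\right) = \left(48561 + 44764\right) \left(\left(77 - 98\right)^{2} + 0\right) = 93325 \left(\left(-21\right)^{2} + 0\right) = 93325 \left(441 + 0\right) = 93325 \cdot 441 = 41156325$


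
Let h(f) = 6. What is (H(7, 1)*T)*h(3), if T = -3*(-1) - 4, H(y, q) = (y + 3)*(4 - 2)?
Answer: -120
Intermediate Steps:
H(y, q) = 6 + 2*y (H(y, q) = (3 + y)*2 = 6 + 2*y)
T = -1 (T = 3 - 4 = -1)
(H(7, 1)*T)*h(3) = ((6 + 2*7)*(-1))*6 = ((6 + 14)*(-1))*6 = (20*(-1))*6 = -20*6 = -120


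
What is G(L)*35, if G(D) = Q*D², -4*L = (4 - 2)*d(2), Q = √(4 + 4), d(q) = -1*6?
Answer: 630*√2 ≈ 890.95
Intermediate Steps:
d(q) = -6
Q = 2*√2 (Q = √8 = 2*√2 ≈ 2.8284)
L = 3 (L = -(4 - 2)*(-6)/4 = -(-6)/2 = -¼*(-12) = 3)
G(D) = 2*√2*D² (G(D) = (2*√2)*D² = 2*√2*D²)
G(L)*35 = (2*√2*3²)*35 = (2*√2*9)*35 = (18*√2)*35 = 630*√2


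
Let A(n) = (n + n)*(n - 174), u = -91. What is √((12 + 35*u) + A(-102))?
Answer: √53131 ≈ 230.50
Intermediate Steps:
A(n) = 2*n*(-174 + n) (A(n) = (2*n)*(-174 + n) = 2*n*(-174 + n))
√((12 + 35*u) + A(-102)) = √((12 + 35*(-91)) + 2*(-102)*(-174 - 102)) = √((12 - 3185) + 2*(-102)*(-276)) = √(-3173 + 56304) = √53131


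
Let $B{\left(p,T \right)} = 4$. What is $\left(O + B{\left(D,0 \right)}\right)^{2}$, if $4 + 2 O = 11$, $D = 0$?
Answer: $\frac{225}{4} \approx 56.25$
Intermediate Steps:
$O = \frac{7}{2}$ ($O = -2 + \frac{1}{2} \cdot 11 = -2 + \frac{11}{2} = \frac{7}{2} \approx 3.5$)
$\left(O + B{\left(D,0 \right)}\right)^{2} = \left(\frac{7}{2} + 4\right)^{2} = \left(\frac{15}{2}\right)^{2} = \frac{225}{4}$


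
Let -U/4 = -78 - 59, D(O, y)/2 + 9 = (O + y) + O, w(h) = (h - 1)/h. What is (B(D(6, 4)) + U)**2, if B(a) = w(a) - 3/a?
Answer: 14753281/49 ≈ 3.0109e+5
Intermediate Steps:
w(h) = (-1 + h)/h
D(O, y) = -18 + 2*y + 4*O (D(O, y) = -18 + 2*((O + y) + O) = -18 + 2*(y + 2*O) = -18 + (2*y + 4*O) = -18 + 2*y + 4*O)
B(a) = -3/a + (-1 + a)/a (B(a) = (-1 + a)/a - 3/a = -3/a + (-1 + a)/a)
U = 548 (U = -4*(-78 - 59) = -4*(-137) = 548)
(B(D(6, 4)) + U)**2 = ((-4 + (-18 + 2*4 + 4*6))/(-18 + 2*4 + 4*6) + 548)**2 = ((-4 + (-18 + 8 + 24))/(-18 + 8 + 24) + 548)**2 = ((-4 + 14)/14 + 548)**2 = ((1/14)*10 + 548)**2 = (5/7 + 548)**2 = (3841/7)**2 = 14753281/49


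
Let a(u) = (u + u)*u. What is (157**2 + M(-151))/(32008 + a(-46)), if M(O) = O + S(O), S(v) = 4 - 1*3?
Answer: 24499/36240 ≈ 0.67602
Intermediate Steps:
S(v) = 1 (S(v) = 4 - 3 = 1)
a(u) = 2*u**2 (a(u) = (2*u)*u = 2*u**2)
M(O) = 1 + O (M(O) = O + 1 = 1 + O)
(157**2 + M(-151))/(32008 + a(-46)) = (157**2 + (1 - 151))/(32008 + 2*(-46)**2) = (24649 - 150)/(32008 + 2*2116) = 24499/(32008 + 4232) = 24499/36240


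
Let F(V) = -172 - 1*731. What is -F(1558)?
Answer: 903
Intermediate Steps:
F(V) = -903 (F(V) = -172 - 731 = -903)
-F(1558) = -1*(-903) = 903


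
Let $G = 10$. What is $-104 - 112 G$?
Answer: $-1224$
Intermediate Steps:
$-104 - 112 G = -104 - 1120 = -1224$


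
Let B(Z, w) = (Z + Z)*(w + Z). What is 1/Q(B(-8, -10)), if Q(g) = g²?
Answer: 1/82944 ≈ 1.2056e-5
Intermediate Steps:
B(Z, w) = 2*Z*(Z + w) (B(Z, w) = (2*Z)*(Z + w) = 2*Z*(Z + w))
1/Q(B(-8, -10)) = 1/((2*(-8)*(-8 - 10))²) = 1/((2*(-8)*(-18))²) = 1/(288²) = 1/82944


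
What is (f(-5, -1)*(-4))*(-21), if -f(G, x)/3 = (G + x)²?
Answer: -9072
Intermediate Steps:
f(G, x) = -3*(G + x)²
(f(-5, -1)*(-4))*(-21) = (-3*(-5 - 1)²*(-4))*(-21) = (-3*(-6)²*(-4))*(-21) = (-3*36*(-4))*(-21) = -108*(-4)*(-21) = 432*(-21) = -9072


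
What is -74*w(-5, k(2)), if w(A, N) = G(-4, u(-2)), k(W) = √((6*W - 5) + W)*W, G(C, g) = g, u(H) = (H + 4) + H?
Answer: 0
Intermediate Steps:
u(H) = 4 + 2*H (u(H) = (4 + H) + H = 4 + 2*H)
k(W) = W*√(-5 + 7*W) (k(W) = √((-5 + 6*W) + W)*W = √(-5 + 7*W)*W = W*√(-5 + 7*W))
w(A, N) = 0 (w(A, N) = 4 + 2*(-2) = 4 - 4 = 0)
-74*w(-5, k(2)) = -74*0 = 0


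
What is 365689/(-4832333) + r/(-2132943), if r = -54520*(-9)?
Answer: -1050374316389/3435696948673 ≈ -0.30572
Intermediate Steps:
r = 490680
365689/(-4832333) + r/(-2132943) = 365689/(-4832333) + 490680/(-2132943) = 365689*(-1/4832333) + 490680*(-1/2132943) = -365689/4832333 - 163560/710981 = -1050374316389/3435696948673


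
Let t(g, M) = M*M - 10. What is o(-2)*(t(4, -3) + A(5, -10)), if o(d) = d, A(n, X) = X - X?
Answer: 2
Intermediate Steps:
t(g, M) = -10 + M² (t(g, M) = M² - 10 = -10 + M²)
A(n, X) = 0
o(-2)*(t(4, -3) + A(5, -10)) = -2*((-10 + (-3)²) + 0) = -2*((-10 + 9) + 0) = -2*(-1 + 0) = -2*(-1) = 2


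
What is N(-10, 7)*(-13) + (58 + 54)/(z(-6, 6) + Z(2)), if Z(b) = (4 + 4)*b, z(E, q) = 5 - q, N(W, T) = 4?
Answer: -668/15 ≈ -44.533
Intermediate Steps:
Z(b) = 8*b
N(-10, 7)*(-13) + (58 + 54)/(z(-6, 6) + Z(2)) = 4*(-13) + (58 + 54)/((5 - 1*6) + 8*2) = -52 + 112/((5 - 6) + 16) = -52 + 112/(-1 + 16) = -52 + 112/15 = -668/15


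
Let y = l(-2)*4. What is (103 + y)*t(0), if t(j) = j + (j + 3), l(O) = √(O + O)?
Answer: 309 + 24*I ≈ 309.0 + 24.0*I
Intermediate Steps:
l(O) = √2*√O (l(O) = √(2*O) = √2*√O)
t(j) = 3 + 2*j (t(j) = j + (3 + j) = 3 + 2*j)
y = 8*I (y = (√2*√(-2))*4 = (√2*(I*√2))*4 = (2*I)*4 = 8*I ≈ 8.0*I)
(103 + y)*t(0) = (103 + 8*I)*(3 + 2*0) = (103 + 8*I)*(3 + 0) = (103 + 8*I)*3 = 309 + 24*I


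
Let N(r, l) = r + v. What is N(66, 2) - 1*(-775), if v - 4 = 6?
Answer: 851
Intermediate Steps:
v = 10 (v = 4 + 6 = 10)
N(r, l) = 10 + r (N(r, l) = r + 10 = 10 + r)
N(66, 2) - 1*(-775) = (10 + 66) - 1*(-775) = 76 + 775 = 851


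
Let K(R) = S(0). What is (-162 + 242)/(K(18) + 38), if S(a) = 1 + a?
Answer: 80/39 ≈ 2.0513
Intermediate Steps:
K(R) = 1 (K(R) = 1 + 0 = 1)
(-162 + 242)/(K(18) + 38) = (-162 + 242)/(1 + 38) = 80/39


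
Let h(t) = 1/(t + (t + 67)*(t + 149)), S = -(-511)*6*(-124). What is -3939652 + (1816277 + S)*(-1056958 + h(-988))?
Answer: -1171405796436719233/771731 ≈ -1.5179e+12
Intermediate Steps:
S = -380184 (S = -73*(-42)*(-124) = 3066*(-124) = -380184)
h(t) = 1/(t + (67 + t)*(149 + t))
-3939652 + (1816277 + S)*(-1056958 + h(-988)) = -3939652 + (1816277 - 380184)*(-1056958 + 1/(9983 + (-988)² + 217*(-988))) = -3939652 + 1436093*(-1056958 + 1/(9983 + 976144 - 214396)) = -3939652 + 1436093*(-1056958 + 1/771731) = -3939652 + 1436093*(-815687254297/771731) = -3939652 - 1171402756085141621/771731 = -1171405796436719233/771731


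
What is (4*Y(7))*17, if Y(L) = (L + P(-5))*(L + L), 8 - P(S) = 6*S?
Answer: 42840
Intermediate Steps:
P(S) = 8 - 6*S
Y(L) = 2*L*(38 + L) (Y(L) = (L + (8 - 6*(-5)))*(L + L) = (L + (8 + 30))*(2*L) = (L + 38)*(2*L) = (38 + L)*(2*L) = 2*L*(38 + L))
(4*Y(7))*17 = (4*(2*7*(38 + 7)))*17 = (4*(2*7*45))*17 = (4*630)*17 = 2520*17 = 42840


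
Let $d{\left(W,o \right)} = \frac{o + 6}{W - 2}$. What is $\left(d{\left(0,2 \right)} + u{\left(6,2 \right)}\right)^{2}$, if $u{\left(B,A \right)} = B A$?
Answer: $64$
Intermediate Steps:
$d{\left(W,o \right)} = \frac{6 + o}{-2 + W}$
$u{\left(B,A \right)} = A B$
$\left(d{\left(0,2 \right)} + u{\left(6,2 \right)}\right)^{2} = \left(\frac{6 + 2}{-2 + 0} + 2 \cdot 6\right)^{2} = \left(\frac{1}{-2} \cdot 8 + 12\right)^{2} = \left(\left(- \frac{1}{2}\right) 8 + 12\right)^{2} = \left(-4 + 12\right)^{2} = 8^{2} = 64$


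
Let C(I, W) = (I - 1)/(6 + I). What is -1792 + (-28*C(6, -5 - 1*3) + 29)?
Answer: -5324/3 ≈ -1774.7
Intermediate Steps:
C(I, W) = (-1 + I)/(6 + I)
-1792 + (-28*C(6, -5 - 1*3) + 29) = -1792 + (-28*(-1 + 6)/(6 + 6) + 29) = -1792 + (-28*5/12 + 29) = -1792 + (-35/3 + 29) = -1792 + 52/3 = -5324/3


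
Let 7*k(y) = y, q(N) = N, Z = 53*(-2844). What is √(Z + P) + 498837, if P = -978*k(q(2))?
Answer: 498837 + 2*I*√1849890/7 ≈ 4.9884e+5 + 388.6*I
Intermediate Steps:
Z = -150732
k(y) = y/7
P = -1956/7 (P = -978*2/7 = -1956/7 ≈ -279.43)
√(Z + P) + 498837 = √(-150732 - 1956/7) + 498837 = √(-1057080/7) + 498837 = 2*I*√1849890/7 + 498837 = 498837 + 2*I*√1849890/7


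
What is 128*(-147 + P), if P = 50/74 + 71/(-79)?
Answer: -55082624/2923 ≈ -18845.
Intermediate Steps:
P = -652/2923 (P = 50*(1/74) + 71*(-1/79) = 25/37 - 71/79 = -652/2923 ≈ -0.22306)
128*(-147 + P) = 128*(-147 - 652/2923) = 128*(-430333/2923) = -55082624/2923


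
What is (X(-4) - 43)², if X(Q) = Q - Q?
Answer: 1849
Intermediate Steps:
X(Q) = 0
(X(-4) - 43)² = (0 - 43)² = (-43)² = 1849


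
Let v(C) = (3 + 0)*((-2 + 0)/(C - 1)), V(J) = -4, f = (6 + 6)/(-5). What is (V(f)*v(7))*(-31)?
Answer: -124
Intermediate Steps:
f = -12/5 (f = 12*(-1/5) = -12/5 ≈ -2.4000)
v(C) = -6/(-1 + C) (v(C) = 3*(-2/(-1 + C)) = -6/(-1 + C))
(V(f)*v(7))*(-31) = -(-24)/(-1 + 7)*(-31) = -(-24)/6*(-31) = -4*(-1)*(-31) = 4*(-31) = -124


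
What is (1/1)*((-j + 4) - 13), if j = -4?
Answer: -5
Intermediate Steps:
(1/1)*((-j + 4) - 13) = (1/1)*((-1*(-4) + 4) - 13) = (1*1)*((4 + 4) - 13) = 1*(8 - 13) = 1*(-5) = -5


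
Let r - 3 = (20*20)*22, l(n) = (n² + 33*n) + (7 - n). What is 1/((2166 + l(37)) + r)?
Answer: 1/13529 ≈ 7.3915e-5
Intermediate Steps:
l(n) = 7 + n² + 32*n
r = 8803 (r = 3 + (20*20)*22 = 3 + 400*22 = 3 + 8800 = 8803)
1/((2166 + l(37)) + r) = 1/((2166 + (7 + 37² + 32*37)) + 8803) = 1/((2166 + (7 + 1369 + 1184)) + 8803) = 1/((2166 + 2560) + 8803) = 1/(4726 + 8803) = 1/13529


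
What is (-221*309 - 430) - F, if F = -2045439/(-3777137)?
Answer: -259563122942/3777137 ≈ -68720.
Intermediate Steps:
F = 2045439/3777137 (F = -2045439*(-1/3777137) = 2045439/3777137 ≈ 0.54153)
(-221*309 - 430) - F = (-221*309 - 430) - 1*2045439/3777137 = (-68289 - 430) - 2045439/3777137 = -68719 - 2045439/3777137 = -259563122942/3777137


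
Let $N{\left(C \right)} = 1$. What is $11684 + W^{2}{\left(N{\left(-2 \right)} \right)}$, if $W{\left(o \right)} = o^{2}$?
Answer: $11685$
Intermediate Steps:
$11684 + W^{2}{\left(N{\left(-2 \right)} \right)} = 11684 + \left(1^{2}\right)^{2} = 11684 + 1^{2} = 11684 + 1 = 11685$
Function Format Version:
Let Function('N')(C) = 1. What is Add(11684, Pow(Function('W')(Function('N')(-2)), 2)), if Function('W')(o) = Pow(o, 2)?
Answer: 11685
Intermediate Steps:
Add(11684, Pow(Function('W')(Function('N')(-2)), 2)) = Add(11684, Pow(Pow(1, 2), 2)) = Add(11684, Pow(1, 2)) = Add(11684, 1) = 11685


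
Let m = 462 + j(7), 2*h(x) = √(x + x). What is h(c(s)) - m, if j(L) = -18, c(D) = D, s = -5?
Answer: -444 + I*√10/2 ≈ -444.0 + 1.5811*I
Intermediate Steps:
h(x) = √2*√x/2 (h(x) = √(x + x)/2 = √(2*x)/2 = (√2*√x)/2 = √2*√x/2)
m = 444 (m = 462 - 18 = 444)
h(c(s)) - m = √2*√(-5)/2 - 1*444 = √2*(I*√5)/2 - 444 = I*√10/2 - 444 = -444 + I*√10/2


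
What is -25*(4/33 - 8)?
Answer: 6500/33 ≈ 196.97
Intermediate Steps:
-25*(4/33 - 8) = -25*(-260/33) = 6500/33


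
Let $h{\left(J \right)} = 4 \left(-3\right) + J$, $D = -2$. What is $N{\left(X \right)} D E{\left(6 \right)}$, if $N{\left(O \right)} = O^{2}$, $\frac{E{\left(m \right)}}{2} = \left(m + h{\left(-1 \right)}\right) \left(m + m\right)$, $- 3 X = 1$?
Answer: $\frac{112}{3} \approx 37.333$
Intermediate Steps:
$X = - \frac{1}{3}$ ($X = \left(- \frac{1}{3}\right) 1 = - \frac{1}{3} \approx -0.33333$)
$h{\left(J \right)} = -12 + J$
$E{\left(m \right)} = 4 m \left(-13 + m\right)$ ($E{\left(m \right)} = 2 \left(m - 13\right) \left(m + m\right) = 2 \left(m - 13\right) 2 m = 2 \left(-13 + m\right) 2 m = 2 \cdot 2 m \left(-13 + m\right) = 4 m \left(-13 + m\right)$)
$N{\left(X \right)} D E{\left(6 \right)} = \left(- \frac{1}{3}\right)^{2} \left(-2\right) 4 \cdot 6 \left(-13 + 6\right) = \frac{1}{9} \left(-2\right) 4 \cdot 6 \left(-7\right) = \left(- \frac{2}{9}\right) \left(-168\right) = \frac{112}{3}$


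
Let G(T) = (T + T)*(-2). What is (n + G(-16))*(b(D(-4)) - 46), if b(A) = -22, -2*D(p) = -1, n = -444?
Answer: 25840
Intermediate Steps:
D(p) = 1/2 (D(p) = -1/2*(-1) = 1/2)
G(T) = -4*T (G(T) = (2*T)*(-2) = -4*T)
(n + G(-16))*(b(D(-4)) - 46) = (-444 - 4*(-16))*(-22 - 46) = (-444 + 64)*(-68) = -380*(-68) = 25840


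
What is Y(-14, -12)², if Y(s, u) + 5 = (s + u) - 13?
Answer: 1936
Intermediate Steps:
Y(s, u) = -18 + s + u (Y(s, u) = -5 + ((s + u) - 13) = -5 + (-13 + s + u) = -18 + s + u)
Y(-14, -12)² = (-18 - 14 - 12)² = (-44)² = 1936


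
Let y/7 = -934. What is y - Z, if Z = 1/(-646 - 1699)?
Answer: -15331609/2345 ≈ -6538.0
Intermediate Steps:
y = -6538 (y = 7*(-934) = -6538)
Z = -1/2345 (Z = 1/(-2345) = -1/2345 ≈ -0.00042644)
y - Z = -6538 - 1*(-1/2345) = -6538 + 1/2345 = -15331609/2345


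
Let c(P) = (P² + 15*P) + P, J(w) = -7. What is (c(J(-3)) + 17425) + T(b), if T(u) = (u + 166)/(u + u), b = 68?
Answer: 1180733/68 ≈ 17364.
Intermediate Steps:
T(u) = (166 + u)/(2*u) (T(u) = (166 + u)/((2*u)) = (166 + u)*(1/(2*u)) = (166 + u)/(2*u))
c(P) = P² + 16*P
(c(J(-3)) + 17425) + T(b) = (-7*(16 - 7) + 17425) + (½)*(166 + 68)/68 = (-7*9 + 17425) + (½)*(1/68)*234 = (-63 + 17425) + 117/68 = 17362 + 117/68 = 1180733/68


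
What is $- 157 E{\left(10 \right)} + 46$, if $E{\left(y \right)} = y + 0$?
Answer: $-1524$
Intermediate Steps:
$E{\left(y \right)} = y$
$- 157 E{\left(10 \right)} + 46 = \left(-157\right) 10 + 46 = -1570 + 46 = -1524$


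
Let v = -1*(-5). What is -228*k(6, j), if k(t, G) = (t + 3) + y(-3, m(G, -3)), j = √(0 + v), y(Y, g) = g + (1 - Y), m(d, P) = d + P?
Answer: -2280 - 228*√5 ≈ -2789.8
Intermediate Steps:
v = 5
m(d, P) = P + d
y(Y, g) = 1 + g - Y
j = √5 (j = √(0 + 5) = √5 ≈ 2.2361)
k(t, G) = 4 + G + t (k(t, G) = (t + 3) + (1 + (-3 + G) - 1*(-3)) = (3 + t) + (1 + (-3 + G) + 3) = (3 + t) + (1 + G) = 4 + G + t)
-228*k(6, j) = -228*(4 + √5 + 6) = -228*(10 + √5) = -2280 - 228*√5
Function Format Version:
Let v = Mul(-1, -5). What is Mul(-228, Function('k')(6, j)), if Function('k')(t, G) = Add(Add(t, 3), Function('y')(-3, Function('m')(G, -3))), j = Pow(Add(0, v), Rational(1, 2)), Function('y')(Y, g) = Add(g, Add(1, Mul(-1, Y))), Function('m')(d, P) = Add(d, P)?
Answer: Add(-2280, Mul(-228, Pow(5, Rational(1, 2)))) ≈ -2789.8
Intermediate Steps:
v = 5
Function('m')(d, P) = Add(P, d)
Function('y')(Y, g) = Add(1, g, Mul(-1, Y))
j = Pow(5, Rational(1, 2)) (j = Pow(Add(0, 5), Rational(1, 2)) = Pow(5, Rational(1, 2)) ≈ 2.2361)
Function('k')(t, G) = Add(4, G, t) (Function('k')(t, G) = Add(Add(t, 3), Add(1, Add(-3, G), Mul(-1, -3))) = Add(Add(3, t), Add(1, Add(-3, G), 3)) = Add(Add(3, t), Add(1, G)) = Add(4, G, t))
Mul(-228, Function('k')(6, j)) = Mul(-228, Add(4, Pow(5, Rational(1, 2)), 6)) = Mul(-228, Add(10, Pow(5, Rational(1, 2)))) = Add(-2280, Mul(-228, Pow(5, Rational(1, 2))))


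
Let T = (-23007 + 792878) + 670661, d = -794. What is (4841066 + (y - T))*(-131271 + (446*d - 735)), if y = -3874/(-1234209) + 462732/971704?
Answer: -247817697875218316925755/149910727767 ≈ -1.6531e+12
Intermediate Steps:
y = 143718095071/299821455534 (y = -3874*(-1/1234209) + 462732*(1/971704) = 3874/1234209 + 115683/242926 = 143718095071/299821455534 ≈ 0.47935)
T = 1440532 (T = 769871 + 670661 = 1440532)
(4841066 + (y - T))*(-131271 + (446*d - 735)) = (4841066 + (143718095071/299821455534 - 1*1440532))*(-131271 + (446*(-794) - 735)) = (4841066 + (143718095071/299821455534 - 1440532))*(-131271 + (-354124 - 735)) = (4841066 - 431902257265209017/299821455534)*(-131271 - 354859) = (1019553197190950227/299821455534)*(-486130) = -247817697875218316925755/149910727767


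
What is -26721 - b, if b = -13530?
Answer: -13191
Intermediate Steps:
-26721 - b = -26721 - 1*(-13530) = -26721 + 13530 = -13191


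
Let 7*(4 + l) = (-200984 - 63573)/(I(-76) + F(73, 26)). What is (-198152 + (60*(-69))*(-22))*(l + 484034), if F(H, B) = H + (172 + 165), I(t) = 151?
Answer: -29070373085888/561 ≈ -5.1819e+10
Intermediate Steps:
F(H, B) = 337 + H (F(H, B) = H + 337 = 337 + H)
l = -280265/3927 (l = -4 + ((-200984 - 63573)/(151 + (337 + 73)))/7 = -4 + (-264557/(151 + 410))/7 = -4 + (-264557/561)/7 = -4 + (-264557*1/561)/7 = -4 + (⅐)*(-264557/561) = -4 - 264557/3927 = -280265/3927 ≈ -71.369)
(-198152 + (60*(-69))*(-22))*(l + 484034) = (-198152 + (60*(-69))*(-22))*(-280265/3927 + 484034) = (-198152 - 4140*(-22))*(1900521253/3927) = (-198152 + 91080)*(1900521253/3927) = -107072*1900521253/3927 = -29070373085888/561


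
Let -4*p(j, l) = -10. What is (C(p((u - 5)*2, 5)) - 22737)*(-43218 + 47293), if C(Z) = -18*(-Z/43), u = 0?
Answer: -3983907450/43 ≈ -9.2649e+7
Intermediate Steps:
p(j, l) = 5/2 (p(j, l) = -¼*(-10) = 5/2)
C(Z) = 18*Z/43 (C(Z) = -(-18)*Z/43 = 18*Z/43)
(C(p((u - 5)*2, 5)) - 22737)*(-43218 + 47293) = ((18/43)*(5/2) - 22737)*(-43218 + 47293) = (45/43 - 22737)*4075 = -977646/43*4075 = -3983907450/43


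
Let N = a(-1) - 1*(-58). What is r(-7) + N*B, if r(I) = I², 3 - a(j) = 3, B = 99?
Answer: 5791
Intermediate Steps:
a(j) = 0 (a(j) = 3 - 1*3 = 3 - 3 = 0)
N = 58 (N = 0 - 1*(-58) = 0 + 58 = 58)
r(-7) + N*B = (-7)² + 58*99 = 49 + 5742 = 5791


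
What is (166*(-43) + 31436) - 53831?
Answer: -29533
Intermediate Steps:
(166*(-43) + 31436) - 53831 = (-7138 + 31436) - 53831 = 24298 - 53831 = -29533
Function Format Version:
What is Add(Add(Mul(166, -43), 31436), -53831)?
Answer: -29533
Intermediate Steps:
Add(Add(Mul(166, -43), 31436), -53831) = Add(Add(-7138, 31436), -53831) = Add(24298, -53831) = -29533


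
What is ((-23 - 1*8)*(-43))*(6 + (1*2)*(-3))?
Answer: 0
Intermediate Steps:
((-23 - 1*8)*(-43))*(6 + (1*2)*(-3)) = ((-23 - 8)*(-43))*(6 + 2*(-3)) = (-31*(-43))*(6 - 6) = 1333*0 = 0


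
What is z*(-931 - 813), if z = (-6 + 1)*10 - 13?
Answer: 109872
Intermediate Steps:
z = -63 (z = -5*10 - 13 = -50 - 13 = -63)
z*(-931 - 813) = -63*(-931 - 813) = -63*(-1744) = 109872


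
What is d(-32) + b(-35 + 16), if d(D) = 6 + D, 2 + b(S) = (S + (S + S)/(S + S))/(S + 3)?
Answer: -215/8 ≈ -26.875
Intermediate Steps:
b(S) = -2 + (1 + S)/(3 + S) (b(S) = -2 + (S + (S + S)/(S + S))/(S + 3) = -2 + (S + (2*S)/((2*S)))/(3 + S) = -2 + (S + (2*S)*(1/(2*S)))/(3 + S) = -2 + (S + 1)/(3 + S) = -2 + (1 + S)/(3 + S))
d(-32) + b(-35 + 16) = (6 - 32) + (-5 - (-35 + 16))/(3 + (-35 + 16)) = -26 + (-5 - 1*(-19))/(3 - 19) = -26 + (-5 + 19)/(-16) = -26 - 1/16*14 = -26 - 7/8 = -215/8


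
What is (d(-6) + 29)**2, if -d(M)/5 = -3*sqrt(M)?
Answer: -509 + 870*I*sqrt(6) ≈ -509.0 + 2131.1*I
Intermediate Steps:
d(M) = 15*sqrt(M) (d(M) = -(-15)*sqrt(M) = 15*sqrt(M))
(d(-6) + 29)**2 = (15*sqrt(-6) + 29)**2 = (15*(I*sqrt(6)) + 29)**2 = (15*I*sqrt(6) + 29)**2 = (29 + 15*I*sqrt(6))**2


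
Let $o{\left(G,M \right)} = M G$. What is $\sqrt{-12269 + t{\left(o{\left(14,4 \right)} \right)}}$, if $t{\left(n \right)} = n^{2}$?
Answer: $i \sqrt{9133} \approx 95.567 i$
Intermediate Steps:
$o{\left(G,M \right)} = G M$
$\sqrt{-12269 + t{\left(o{\left(14,4 \right)} \right)}} = \sqrt{-12269 + \left(14 \cdot 4\right)^{2}} = \sqrt{-12269 + 56^{2}} = \sqrt{-12269 + 3136} = \sqrt{-9133} = i \sqrt{9133}$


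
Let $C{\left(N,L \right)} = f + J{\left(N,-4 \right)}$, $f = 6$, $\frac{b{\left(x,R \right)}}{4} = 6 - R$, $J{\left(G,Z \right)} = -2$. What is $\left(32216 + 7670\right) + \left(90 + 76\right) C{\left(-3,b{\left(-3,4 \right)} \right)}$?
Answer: $40550$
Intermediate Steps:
$b{\left(x,R \right)} = 24 - 4 R$ ($b{\left(x,R \right)} = 4 \left(6 - R\right) = 24 - 4 R$)
$C{\left(N,L \right)} = 4$ ($C{\left(N,L \right)} = 6 - 2 = 4$)
$\left(32216 + 7670\right) + \left(90 + 76\right) C{\left(-3,b{\left(-3,4 \right)} \right)} = \left(32216 + 7670\right) + \left(90 + 76\right) 4 = 39886 + 166 \cdot 4 = 39886 + 664 = 40550$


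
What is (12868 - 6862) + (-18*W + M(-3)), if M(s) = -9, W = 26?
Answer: 5529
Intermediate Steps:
(12868 - 6862) + (-18*W + M(-3)) = (12868 - 6862) + (-18*26 - 9) = 6006 + (-468 - 9) = 6006 - 477 = 5529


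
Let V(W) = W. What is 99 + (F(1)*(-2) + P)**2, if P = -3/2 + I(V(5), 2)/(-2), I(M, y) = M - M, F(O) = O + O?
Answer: 517/4 ≈ 129.25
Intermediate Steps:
F(O) = 2*O
I(M, y) = 0
P = -3/2 (P = -3/2 + 0/(-2) = -3*1/2 + 0*(-1/2) = -3/2 + 0 = -3/2 ≈ -1.5000)
99 + (F(1)*(-2) + P)**2 = 99 + ((2*1)*(-2) - 3/2)**2 = 99 + (2*(-2) - 3/2)**2 = 99 + (-4 - 3/2)**2 = 99 + (-11/2)**2 = 99 + 121/4 = 517/4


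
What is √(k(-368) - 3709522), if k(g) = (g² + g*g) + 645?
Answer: I*√3438029 ≈ 1854.2*I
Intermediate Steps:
k(g) = 645 + 2*g² (k(g) = (g² + g²) + 645 = 2*g² + 645 = 645 + 2*g²)
√(k(-368) - 3709522) = √((645 + 2*(-368)²) - 3709522) = √((645 + 2*135424) - 3709522) = √((645 + 270848) - 3709522) = √(271493 - 3709522) = √(-3438029) = I*√3438029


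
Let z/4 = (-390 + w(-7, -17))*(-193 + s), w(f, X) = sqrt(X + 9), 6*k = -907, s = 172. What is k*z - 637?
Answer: -4952857 + 25396*I*sqrt(2) ≈ -4.9529e+6 + 35915.0*I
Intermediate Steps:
k = -907/6 (k = (1/6)*(-907) = -907/6 ≈ -151.17)
w(f, X) = sqrt(9 + X)
z = 32760 - 168*I*sqrt(2) (z = 4*((-390 + sqrt(9 - 17))*(-193 + 172)) = 4*((-390 + sqrt(-8))*(-21)) = 4*((-390 + 2*I*sqrt(2))*(-21)) = 4*(8190 - 42*I*sqrt(2)) = 32760 - 168*I*sqrt(2) ≈ 32760.0 - 237.59*I)
k*z - 637 = -907*(32760 - 168*I*sqrt(2))/6 - 637 = (-4952220 + 25396*I*sqrt(2)) - 637 = -4952857 + 25396*I*sqrt(2)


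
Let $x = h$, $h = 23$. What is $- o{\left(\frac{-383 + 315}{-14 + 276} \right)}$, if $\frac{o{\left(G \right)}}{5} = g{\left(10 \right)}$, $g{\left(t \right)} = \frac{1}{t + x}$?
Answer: $- \frac{5}{33} \approx -0.15152$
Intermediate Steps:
$x = 23$
$g{\left(t \right)} = \frac{1}{23 + t}$ ($g{\left(t \right)} = \frac{1}{t + 23} = \frac{1}{23 + t}$)
$o{\left(G \right)} = \frac{5}{33}$ ($o{\left(G \right)} = \frac{5}{23 + 10} = \frac{5}{33}$)
$- o{\left(\frac{-383 + 315}{-14 + 276} \right)} = \left(-1\right) \frac{5}{33} = - \frac{5}{33}$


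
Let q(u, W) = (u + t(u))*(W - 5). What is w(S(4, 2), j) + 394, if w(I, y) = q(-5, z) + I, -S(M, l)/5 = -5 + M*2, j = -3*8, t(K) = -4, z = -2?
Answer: 442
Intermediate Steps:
j = -24
S(M, l) = 25 - 10*M (S(M, l) = -5*(-5 + M*2) = -5*(-5 + 2*M) = 25 - 10*M)
q(u, W) = (-5 + W)*(-4 + u) (q(u, W) = (u - 4)*(W - 5) = (-4 + u)*(-5 + W) = (-5 + W)*(-4 + u))
w(I, y) = 63 + I (w(I, y) = (20 - 5*(-5) - 4*(-2) - 2*(-5)) + I = (20 + 25 + 8 + 10) + I = 63 + I)
w(S(4, 2), j) + 394 = (63 + (25 - 10*4)) + 394 = (63 + (25 - 40)) + 394 = (63 - 15) + 394 = 48 + 394 = 442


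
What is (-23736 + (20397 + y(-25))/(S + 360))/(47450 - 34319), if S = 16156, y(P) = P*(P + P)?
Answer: -392002129/216871596 ≈ -1.8075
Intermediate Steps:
y(P) = 2*P² (y(P) = P*(2*P) = 2*P²)
(-23736 + (20397 + y(-25))/(S + 360))/(47450 - 34319) = (-23736 + (20397 + 2*(-25)²)/(16156 + 360))/(47450 - 34319) = (-23736 + (20397 + 2*625)/16516)/13131 = (-23736 + (20397 + 1250)*(1/16516))*(1/13131) = (-23736 + 21647*(1/16516))*(1/13131) = (-23736 + 21647/16516)*(1/13131) = -392002129/16516*1/13131 = -392002129/216871596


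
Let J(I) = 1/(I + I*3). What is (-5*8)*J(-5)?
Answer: 2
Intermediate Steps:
J(I) = 1/(4*I) (J(I) = 1/(I + 3*I) = 1/(4*I))
(-5*8)*J(-5) = (-5*8)*((¼)/(-5)) = -10*(-1)/5 = -40*(-1/20) = 2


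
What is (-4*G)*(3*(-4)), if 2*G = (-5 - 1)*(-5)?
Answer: 720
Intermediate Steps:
G = 15 (G = ((-5 - 1)*(-5))/2 = (-6*(-5))/2 = (½)*30 = 15)
(-4*G)*(3*(-4)) = (-4*15)*(3*(-4)) = -60*(-12) = 720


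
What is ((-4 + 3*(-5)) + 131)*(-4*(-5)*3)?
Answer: 6720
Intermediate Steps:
((-4 + 3*(-5)) + 131)*(-4*(-5)*3) = ((-4 - 15) + 131)*(20*3) = (-19 + 131)*60 = 112*60 = 6720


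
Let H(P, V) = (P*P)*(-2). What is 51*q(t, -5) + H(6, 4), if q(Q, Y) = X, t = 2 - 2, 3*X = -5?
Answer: -157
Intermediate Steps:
X = -5/3 (X = (1/3)*(-5) = -5/3 ≈ -1.6667)
H(P, V) = -2*P**2 (H(P, V) = P**2*(-2) = -2*P**2)
t = 0
q(Q, Y) = -5/3
51*q(t, -5) + H(6, 4) = 51*(-5/3) - 2*6**2 = -85 - 2*36 = -85 - 72 = -157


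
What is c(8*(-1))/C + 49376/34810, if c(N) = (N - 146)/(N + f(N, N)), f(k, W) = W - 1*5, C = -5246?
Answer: 194078417/136959945 ≈ 1.4170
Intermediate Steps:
f(k, W) = -5 + W (f(k, W) = W - 5 = -5 + W)
c(N) = (-146 + N)/(-5 + 2*N) (c(N) = (N - 146)/(N + (-5 + N)) = (-146 + N)/(-5 + 2*N))
c(8*(-1))/C + 49376/34810 = ((-146 + 8*(-1))/(-5 + 2*(8*(-1))))/(-5246) + 49376/34810 = ((-146 - 8)/(-5 + 2*(-8)))*(-1/5246) + 49376*(1/34810) = (-154/(-5 - 16))*(-1/5246) + 24688/17405 = (-154/(-21))*(-1/5246) + 24688/17405 = -1/21*(-154)*(-1/5246) + 24688/17405 = (22/3)*(-1/5246) + 24688/17405 = -11/7869 + 24688/17405 = 194078417/136959945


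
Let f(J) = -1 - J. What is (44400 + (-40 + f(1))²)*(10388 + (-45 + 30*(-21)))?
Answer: 448390932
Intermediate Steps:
(44400 + (-40 + f(1))²)*(10388 + (-45 + 30*(-21))) = (44400 + (-40 + (-1 - 1*1))²)*(10388 + (-45 + 30*(-21))) = (44400 + (-40 + (-1 - 1))²)*(10388 + (-45 - 630)) = (44400 + (-40 - 2)²)*(10388 - 675) = (44400 + (-42)²)*9713 = (44400 + 1764)*9713 = 46164*9713 = 448390932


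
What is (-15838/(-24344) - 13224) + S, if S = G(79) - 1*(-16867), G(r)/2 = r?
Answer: 46273691/12172 ≈ 3801.6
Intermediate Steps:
G(r) = 2*r
S = 17025 (S = 2*79 - 1*(-16867) = 158 + 16867 = 17025)
(-15838/(-24344) - 13224) + S = (-15838/(-24344) - 13224) + 17025 = (-15838*(-1/24344) - 13224) + 17025 = (7919/12172 - 13224) + 17025 = -160954609/12172 + 17025 = 46273691/12172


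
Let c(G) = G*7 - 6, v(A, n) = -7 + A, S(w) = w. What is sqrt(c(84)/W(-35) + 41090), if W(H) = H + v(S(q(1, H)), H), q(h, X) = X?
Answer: 2*sqrt(60894449)/77 ≈ 202.69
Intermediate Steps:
c(G) = -6 + 7*G (c(G) = 7*G - 6 = -6 + 7*G)
W(H) = -7 + 2*H (W(H) = H + (-7 + H) = -7 + 2*H)
sqrt(c(84)/W(-35) + 41090) = sqrt((-6 + 7*84)/(-7 + 2*(-35)) + 41090) = sqrt((-6 + 588)/(-7 - 70) + 41090) = sqrt(582/(-77) + 41090) = sqrt(582*(-1/77) + 41090) = sqrt(-582/77 + 41090) = sqrt(3163348/77) = 2*sqrt(60894449)/77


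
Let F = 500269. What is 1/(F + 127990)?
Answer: 1/628259 ≈ 1.5917e-6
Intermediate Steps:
1/(F + 127990) = 1/(500269 + 127990) = 1/628259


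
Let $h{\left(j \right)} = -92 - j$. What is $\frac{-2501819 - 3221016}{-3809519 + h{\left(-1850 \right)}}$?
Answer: $\frac{5722835}{3807761} \approx 1.5029$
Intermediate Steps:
$\frac{-2501819 - 3221016}{-3809519 + h{\left(-1850 \right)}} = \frac{-2501819 - 3221016}{-3809519 - -1758} = - \frac{5722835}{-3809519 + \left(-92 + 1850\right)} = - \frac{5722835}{-3809519 + 1758} = - \frac{5722835}{-3807761} = \left(-5722835\right) \left(- \frac{1}{3807761}\right) = \frac{5722835}{3807761}$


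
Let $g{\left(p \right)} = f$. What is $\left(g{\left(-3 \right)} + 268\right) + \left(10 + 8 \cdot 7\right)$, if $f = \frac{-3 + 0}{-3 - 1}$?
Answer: $\frac{1339}{4} \approx 334.75$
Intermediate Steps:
$f = \frac{3}{4}$ ($f = - \frac{3}{-4} = \left(-3\right) \left(- \frac{1}{4}\right) = \frac{3}{4} \approx 0.75$)
$g{\left(p \right)} = \frac{3}{4}$
$\left(g{\left(-3 \right)} + 268\right) + \left(10 + 8 \cdot 7\right) = \left(\frac{3}{4} + 268\right) + \left(10 + 8 \cdot 7\right) = \frac{1075}{4} + \left(10 + 56\right) = \frac{1075}{4} + 66 = \frac{1339}{4}$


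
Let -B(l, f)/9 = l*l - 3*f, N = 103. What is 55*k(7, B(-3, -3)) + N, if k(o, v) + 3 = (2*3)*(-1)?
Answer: -392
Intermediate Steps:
B(l, f) = -9*l² + 27*f (B(l, f) = -9*(l*l - 3*f) = -9*(l² - 3*f) = -9*l² + 27*f)
k(o, v) = -9 (k(o, v) = -3 + (2*3)*(-1) = -3 + 6*(-1) = -3 - 6 = -9)
55*k(7, B(-3, -3)) + N = 55*(-9) + 103 = -495 + 103 = -392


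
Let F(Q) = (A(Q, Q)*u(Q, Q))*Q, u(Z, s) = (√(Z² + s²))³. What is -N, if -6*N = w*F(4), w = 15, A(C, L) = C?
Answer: 5120*√2 ≈ 7240.8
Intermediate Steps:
u(Z, s) = (Z² + s²)^(3/2)
F(Q) = 2*√2*Q²*(Q²)^(3/2) (F(Q) = (Q*(Q² + Q²)^(3/2))*Q = (Q*(2*Q²)^(3/2))*Q = (Q*(2*√2*(Q²)^(3/2)))*Q = (2*Q*√2*(Q²)^(3/2))*Q = 2*√2*Q²*(Q²)^(3/2))
N = -5120*√2 (N = -5*2*√2*4²*(4²)^(3/2)/2 = -5*2*√2*16*16^(3/2)/2 = -5*2*√2*16*64/2 = -5*2048*√2/2 = -5120*√2 ≈ -7240.8)
-N = -(-5120)*√2 = 5120*√2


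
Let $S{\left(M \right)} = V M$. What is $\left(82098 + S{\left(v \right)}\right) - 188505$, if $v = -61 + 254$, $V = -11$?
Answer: $-108530$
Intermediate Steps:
$v = 193$
$S{\left(M \right)} = - 11 M$
$\left(82098 + S{\left(v \right)}\right) - 188505 = \left(82098 - 2123\right) - 188505 = 79975 - 188505 = -108530$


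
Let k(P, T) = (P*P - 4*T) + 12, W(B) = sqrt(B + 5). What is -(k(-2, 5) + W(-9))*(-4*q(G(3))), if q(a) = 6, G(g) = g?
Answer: -96 + 48*I ≈ -96.0 + 48.0*I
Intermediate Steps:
W(B) = sqrt(5 + B)
k(P, T) = 12 + P**2 - 4*T (k(P, T) = (P**2 - 4*T) + 12 = 12 + P**2 - 4*T)
-(k(-2, 5) + W(-9))*(-4*q(G(3))) = -((12 + (-2)**2 - 4*5) + sqrt(5 - 9))*(-4*6) = -((12 + 4 - 20) + sqrt(-4))*(-24) = -(-4 + 2*I)*(-24) = -(96 - 48*I) = -96 + 48*I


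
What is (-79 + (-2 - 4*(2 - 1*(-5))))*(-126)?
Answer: 13734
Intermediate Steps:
(-79 + (-2 - 4*(2 - 1*(-5))))*(-126) = (-79 + (-2 - 4*(2 + 5)))*(-126) = (-79 + (-2 - 4*7))*(-126) = (-79 + (-2 - 28))*(-126) = (-79 - 30)*(-126) = -109*(-126) = 13734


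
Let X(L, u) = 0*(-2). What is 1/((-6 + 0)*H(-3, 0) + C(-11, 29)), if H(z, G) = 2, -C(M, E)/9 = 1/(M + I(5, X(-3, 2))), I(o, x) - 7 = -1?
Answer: -5/51 ≈ -0.098039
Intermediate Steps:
X(L, u) = 0
I(o, x) = 6 (I(o, x) = 7 - 1 = 6)
C(M, E) = -9/(6 + M) (C(M, E) = -9/(M + 6) = -9/(6 + M))
1/((-6 + 0)*H(-3, 0) + C(-11, 29)) = 1/((-6 + 0)*2 - 9/(6 - 11)) = 1/(-6*2 - 9/(-5)) = 1/(-12 - 9*(-⅕)) = 1/(-12 + 9/5) = 1/(-51/5) = -5/51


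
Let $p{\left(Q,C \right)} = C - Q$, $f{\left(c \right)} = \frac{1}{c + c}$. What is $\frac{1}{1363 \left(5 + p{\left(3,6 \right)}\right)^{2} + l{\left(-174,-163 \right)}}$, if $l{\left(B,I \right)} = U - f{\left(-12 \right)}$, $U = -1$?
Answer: $\frac{24}{2093545} \approx 1.1464 \cdot 10^{-5}$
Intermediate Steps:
$f{\left(c \right)} = \frac{1}{2 c}$
$l{\left(B,I \right)} = - \frac{23}{24}$ ($l{\left(B,I \right)} = -1 - \frac{1}{2 \left(-12\right)} = -1 - \frac{1}{2} \left(- \frac{1}{12}\right) = -1 - - \frac{1}{24} = -1 + \frac{1}{24} = - \frac{23}{24}$)
$\frac{1}{1363 \left(5 + p{\left(3,6 \right)}\right)^{2} + l{\left(-174,-163 \right)}} = \frac{1}{1363 \left(5 + \left(6 - 3\right)\right)^{2} - \frac{23}{24}} = \frac{1}{1363 \left(5 + 3\right)^{2} - \frac{23}{24}} = \frac{1}{1363 \cdot 8^{2} - \frac{23}{24}} = \frac{1}{1363 \cdot 64 - \frac{23}{24}} = \frac{1}{87232 - \frac{23}{24}} = \frac{1}{\frac{2093545}{24}} = \frac{24}{2093545}$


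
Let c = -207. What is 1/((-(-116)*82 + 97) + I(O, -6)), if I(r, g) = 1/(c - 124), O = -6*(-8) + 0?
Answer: 331/3180578 ≈ 0.00010407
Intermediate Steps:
O = 48 (O = 48 + 0 = 48)
I(r, g) = -1/331 (I(r, g) = 1/(-207 - 124) = 1/(-331) = -1/331)
1/((-(-116)*82 + 97) + I(O, -6)) = 1/((-(-116)*82 + 97) - 1/331) = 1/((-116*(-82) + 97) - 1/331) = 1/((9512 + 97) - 1/331) = 1/(9609 - 1/331) = 1/(3180578/331) = 331/3180578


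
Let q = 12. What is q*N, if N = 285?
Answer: 3420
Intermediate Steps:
q*N = 12*285 = 3420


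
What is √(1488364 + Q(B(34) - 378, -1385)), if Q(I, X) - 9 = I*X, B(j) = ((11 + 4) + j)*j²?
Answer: I*√76440037 ≈ 8743.0*I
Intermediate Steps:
B(j) = j²*(15 + j) (B(j) = (15 + j)*j² = j²*(15 + j))
Q(I, X) = 9 + I*X
√(1488364 + Q(B(34) - 378, -1385)) = √(1488364 + (9 + (34²*(15 + 34) - 378)*(-1385))) = √(1488364 + (9 + (1156*49 - 378)*(-1385))) = √(1488364 + (9 + (56644 - 378)*(-1385))) = √(1488364 + (9 + 56266*(-1385))) = √(1488364 + (9 - 77928410)) = √(1488364 - 77928401) = √(-76440037) = I*√76440037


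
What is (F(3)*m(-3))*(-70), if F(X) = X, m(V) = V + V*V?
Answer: -1260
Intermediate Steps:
m(V) = V + V²
(F(3)*m(-3))*(-70) = (3*(-3*(1 - 3)))*(-70) = (3*(-3*(-2)))*(-70) = (3*6)*(-70) = 18*(-70) = -1260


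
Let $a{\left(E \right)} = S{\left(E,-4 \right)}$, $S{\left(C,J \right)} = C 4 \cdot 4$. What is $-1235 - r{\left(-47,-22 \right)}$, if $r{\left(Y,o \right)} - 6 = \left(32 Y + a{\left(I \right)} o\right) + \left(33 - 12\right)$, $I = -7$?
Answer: $-2222$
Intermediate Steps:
$S{\left(C,J \right)} = 16 C$ ($S{\left(C,J \right)} = 4 C 4 = 16 C$)
$a{\left(E \right)} = 16 E$
$r{\left(Y,o \right)} = 27 - 112 o + 32 Y$ ($r{\left(Y,o \right)} = 6 + \left(\left(32 Y + 16 \left(-7\right) o\right) + \left(33 - 12\right)\right) = 6 + \left(\left(32 Y - 112 o\right) + 21\right) = 6 + \left(\left(- 112 o + 32 Y\right) + 21\right) = 6 + \left(21 - 112 o + 32 Y\right) = 27 - 112 o + 32 Y$)
$-1235 - r{\left(-47,-22 \right)} = -1235 - \left(27 - -2464 + 32 \left(-47\right)\right) = -1235 - \left(27 + 2464 - 1504\right) = -1235 - 987 = -2222$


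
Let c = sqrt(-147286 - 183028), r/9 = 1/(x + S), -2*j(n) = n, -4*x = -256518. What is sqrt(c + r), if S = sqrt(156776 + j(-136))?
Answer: sqrt(18 + I*sqrt(330314)*(128259 + 4*sqrt(39211)))/sqrt(128259 + 4*sqrt(39211)) ≈ 16.952 + 16.952*I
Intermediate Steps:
x = 128259/2 (x = -1/4*(-256518) = 128259/2 ≈ 64130.)
j(n) = -n/2
S = 2*sqrt(39211) (S = sqrt(156776 - 1/2*(-136)) = sqrt(156776 + 68) = sqrt(156844) = 2*sqrt(39211) ≈ 396.04)
r = 9/(128259/2 + 2*sqrt(39211)) ≈ 0.00013948
c = I*sqrt(330314) (c = sqrt(-330314) = I*sqrt(330314) ≈ 574.73*I)
sqrt(c + r) = sqrt(I*sqrt(330314) + (2308662/16449743705 - 72*sqrt(39211)/16449743705)) = sqrt(2308662/16449743705 - 72*sqrt(39211)/16449743705 + I*sqrt(330314))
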